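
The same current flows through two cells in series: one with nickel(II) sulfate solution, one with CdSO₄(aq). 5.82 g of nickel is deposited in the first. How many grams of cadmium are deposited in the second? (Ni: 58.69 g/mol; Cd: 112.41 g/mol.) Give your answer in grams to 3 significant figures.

n(Ni) = 5.82 / 58.69 = 0.09917 mol
Ni²⁺ + 2e⁻ → Ni, so n(e⁻) = 2 × 0.09917 = 0.1983 mol
Same current for the same time ⇒ same n(e⁻) = 0.1983 mol in both cells.
Cd²⁺ + 2e⁻ → Cd, so n(Cd) = 0.1983 / 2 = 0.09915 mol
m(Cd) = 0.09915 × 112.41 = 11.1 g

11.1 g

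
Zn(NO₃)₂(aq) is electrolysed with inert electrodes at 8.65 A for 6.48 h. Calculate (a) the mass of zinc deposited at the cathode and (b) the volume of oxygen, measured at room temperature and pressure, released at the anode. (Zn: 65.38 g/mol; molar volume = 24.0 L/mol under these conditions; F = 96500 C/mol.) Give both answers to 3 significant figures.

Q = 8.65 × 23328 = 2.018×10^5 C; n(e⁻) = 2.018×10^5 / 96500 = 2.091 mol
Cathode: Zn²⁺ + 2e⁻ → Zn → n(Zn) = 2.091/2 = 1.046 mol → 68.4 g
Anode: 2H₂O → O₂ + 4H⁺ + 4e⁻ → n(O₂) = 2.091/4 = 0.5228 mol → 12.5 L

68.4 g Zn; 12.5 L O₂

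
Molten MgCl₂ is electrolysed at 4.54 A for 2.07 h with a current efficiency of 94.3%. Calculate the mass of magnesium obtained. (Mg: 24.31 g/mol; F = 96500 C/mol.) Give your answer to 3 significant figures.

Q = 4.54 × 7452 = 33830 C
n(e⁻) = 33830 / 96500 = 0.3506 mol
Mg²⁺ + 2e⁻ → Mg, so theoretical m(Mg) = 0.1753 × 24.31 = 4.262 g
Actual mass = 94.3% × 4.262 = 4.02 g

4.02 g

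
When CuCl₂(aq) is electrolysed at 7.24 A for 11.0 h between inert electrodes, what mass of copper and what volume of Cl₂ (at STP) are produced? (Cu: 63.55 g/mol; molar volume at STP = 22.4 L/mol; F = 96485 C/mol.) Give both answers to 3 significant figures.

94.4 g Cu; 33.3 L Cl₂

Q = 7.24 × 39600 = 2.867×10^5 C; n(e⁻) = 2.867×10^5 / 96485 = 2.971 mol
Cathode: Cu²⁺ + 2e⁻ → Cu → n(Cu) = 2.971/2 = 1.486 mol → 94.4 g
Anode: 2Cl⁻ → Cl₂ + 2e⁻ → n(Cl₂) = 2.971/2 = 1.486 mol → 33.3 L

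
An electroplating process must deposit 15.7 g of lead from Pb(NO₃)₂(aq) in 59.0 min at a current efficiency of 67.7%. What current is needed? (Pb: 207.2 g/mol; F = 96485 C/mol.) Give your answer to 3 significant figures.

6.10 A

n(Pb) = 15.7 / 207.2 = 0.07577 mol
Pb²⁺ + 2e⁻ → Pb, so n(e⁻) = 2 × 0.07577 = 0.1515 mol
Q = 0.1515 × 96485 / 0.677 = 21590 C
I = Q / t = 21590 / 3540 s = 6.10 A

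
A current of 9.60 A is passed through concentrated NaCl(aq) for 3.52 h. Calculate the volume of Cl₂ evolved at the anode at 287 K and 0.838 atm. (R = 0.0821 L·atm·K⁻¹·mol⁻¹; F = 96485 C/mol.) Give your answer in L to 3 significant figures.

17.7 L

Charge passed = 9.60 × 12672 = 1.217×10^5 C
n(e⁻) = Q/F = 1.217×10^5/96485 = 1.261 mol
2Cl⁻ → Cl₂ + 2e⁻, so n(Cl₂) = 1.261 / 2 = 0.6305 mol
V = nRT/P = 0.6305 × 0.0821 × 287 / 0.838 = 17.73 L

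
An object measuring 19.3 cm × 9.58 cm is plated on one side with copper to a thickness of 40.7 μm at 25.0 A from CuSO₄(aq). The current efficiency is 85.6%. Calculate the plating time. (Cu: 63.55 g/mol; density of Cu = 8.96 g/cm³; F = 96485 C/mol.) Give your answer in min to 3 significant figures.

15.9 min

Plated area = 19.3 × 9.58 = 184.9 cm²
Volume = 184.9 × 40.7×10⁻⁴ cm = 0.7525 cm³
m(Cu) = 0.7525 × 8.96 = 6.742 g
n(Cu) = 6.742 / 63.55 = 0.1061 mol; n(e⁻) = 2 × 0.1061 = 0.2122 mol
Q = 0.2122 × 96485 / 0.856 = 23920 C
t = 23920 / 25.0 = 956.8 s = 15.9 min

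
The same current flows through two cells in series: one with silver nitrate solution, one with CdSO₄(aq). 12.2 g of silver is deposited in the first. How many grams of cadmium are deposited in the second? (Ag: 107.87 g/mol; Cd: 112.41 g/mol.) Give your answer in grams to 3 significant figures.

n(Ag) = 12.2 / 107.87 = 0.1131 mol
Ag⁺ + e⁻ → Ag, so n(e⁻) = 0.1131 mol
In series, the same 0.1131 mol of electrons flows through the second cell.
Cd²⁺ + 2e⁻ → Cd, so n(Cd) = 0.1131 / 2 = 0.05655 mol
m(Cd) = 0.05655 × 112.41 = 6.36 g

6.36 g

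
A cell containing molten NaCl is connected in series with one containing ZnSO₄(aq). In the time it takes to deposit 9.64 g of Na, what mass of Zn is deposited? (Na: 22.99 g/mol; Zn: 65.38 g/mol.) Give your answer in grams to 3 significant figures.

n(Na) = 9.64 / 22.99 = 0.4193 mol
Na⁺ + e⁻ → Na, so n(e⁻) = 0.4193 mol
Since the cells are in series, n(e⁻) in the Zn cell is also 0.4193 mol.
Zn²⁺ + 2e⁻ → Zn, so n(Zn) = 0.4193 / 2 = 0.2097 mol
m(Zn) = 0.2097 × 65.38 = 13.7 g

13.7 g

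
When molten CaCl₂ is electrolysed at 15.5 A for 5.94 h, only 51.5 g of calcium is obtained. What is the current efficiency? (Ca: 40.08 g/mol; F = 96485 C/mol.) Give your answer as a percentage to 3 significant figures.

74.8%

Q = 15.5 × 21384 = 3.315×10^5 C
n(e⁻) = 3.315×10^5 / 96485 = 3.436 mol
Ca²⁺ + 2e⁻ → Ca, so theoretical n(Ca) = 1.718 mol → 68.86 g
Efficiency = 51.5 / 68.86 = 0.7479 = 74.8%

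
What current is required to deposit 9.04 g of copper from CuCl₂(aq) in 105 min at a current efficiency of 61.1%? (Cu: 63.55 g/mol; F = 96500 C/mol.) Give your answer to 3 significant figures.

n(Cu) = 9.04 / 63.55 = 0.1423 mol
Cu²⁺ + 2e⁻ → Cu, so n(e⁻) = 2 × 0.1423 = 0.2846 mol
Q = 0.2846 × 96500 / 0.611 = 44950 C
I = Q / t = 44950 / 6300 s = 7.13 A

7.13 A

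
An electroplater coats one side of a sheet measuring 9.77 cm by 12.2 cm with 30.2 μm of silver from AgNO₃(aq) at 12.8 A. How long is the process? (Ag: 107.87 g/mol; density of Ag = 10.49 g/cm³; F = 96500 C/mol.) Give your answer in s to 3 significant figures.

264 s

Plated area = 9.77 × 12.2 = 119.2 cm²
Volume = 119.2 × 30.2×10⁻⁴ cm = 0.3600 cm³
m(Ag) = 0.3600 × 10.49 = 3.776 g
n(Ag) = 3.776 / 107.87 = 0.03501 mol; n(e⁻) = 0.03501 mol
Q = 0.03501 × 96500 = 3378 C
t = 3378 / 12.8 = 263.9 s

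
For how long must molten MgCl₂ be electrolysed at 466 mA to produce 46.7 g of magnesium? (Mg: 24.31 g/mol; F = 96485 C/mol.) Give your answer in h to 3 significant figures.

n(Mg) = 46.7 / 24.31 = 1.921 mol
Mg²⁺ + 2e⁻ → Mg, so n(e⁻) = 2 × 1.921 = 3.842 mol
Q = 3.842 × 96485 = 3.707×10^5 C
t = Q / I = 3.707×10^5 / 0.466 = 7.955×10^5 s = 221 h

221 h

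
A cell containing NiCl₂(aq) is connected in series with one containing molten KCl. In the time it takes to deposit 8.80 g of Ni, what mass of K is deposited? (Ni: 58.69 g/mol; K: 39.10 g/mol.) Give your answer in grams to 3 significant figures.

n(Ni) = 8.80 / 58.69 = 0.1499 mol
Ni²⁺ + 2e⁻ → Ni, so n(e⁻) = 2 × 0.1499 = 0.2998 mol
Since the cells are in series, n(e⁻) in the K cell is also 0.2998 mol.
K⁺ + e⁻ → K, so n(K) = 0.2998 mol
m(K) = 0.2998 × 39.10 = 11.7 g

11.7 g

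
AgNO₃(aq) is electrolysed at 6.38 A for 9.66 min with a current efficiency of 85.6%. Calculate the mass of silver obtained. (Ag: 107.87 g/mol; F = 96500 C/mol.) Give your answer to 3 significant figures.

Q = 6.38 × 579.6 = 3698 C
n(e⁻) = 3698 / 96500 = 0.03832 mol
Ag⁺ + e⁻ → Ag, so theoretical m(Ag) = 0.03832 × 107.87 = 4.134 g
Actual mass = 85.6% × 4.134 = 3.54 g

3.54 g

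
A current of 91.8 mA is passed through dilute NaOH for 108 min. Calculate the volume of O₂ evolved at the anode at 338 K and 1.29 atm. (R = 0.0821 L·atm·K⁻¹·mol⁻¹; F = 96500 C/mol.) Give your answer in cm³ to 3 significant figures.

Charge passed = 0.0918 × 6480 = 594.9 C
n(e⁻) = Q/F = 594.9/96500 = 0.006165 mol
2H₂O → O₂ + 4H⁺ + 4e⁻, so n(O₂) = 0.006165 / 4 = 0.001541 mol
V = nRT/P = 0.001541 × 0.0821 × 338 / 1.29 = 0.03315 L
= 33.2 cm³

33.2 cm³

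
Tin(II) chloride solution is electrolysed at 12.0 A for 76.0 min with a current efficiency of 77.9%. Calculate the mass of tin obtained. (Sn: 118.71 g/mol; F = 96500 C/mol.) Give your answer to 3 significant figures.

26.2 g

Q = 12.0 × 4560 = 54720 C
n(e⁻) = 54720 / 96500 = 0.5670 mol
Sn²⁺ + 2e⁻ → Sn, so theoretical m(Sn) = 0.2835 × 118.71 = 33.65 g
Actual mass = 77.9% × 33.65 = 26.2 g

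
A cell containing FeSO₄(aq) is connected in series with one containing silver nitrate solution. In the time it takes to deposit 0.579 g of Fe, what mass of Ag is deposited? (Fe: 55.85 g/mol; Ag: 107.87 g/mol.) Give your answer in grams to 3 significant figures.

n(Fe) = 0.579 / 55.85 = 0.01037 mol
Fe²⁺ + 2e⁻ → Fe, so n(e⁻) = 2 × 0.01037 = 0.02074 mol
Since the cells are in series, n(e⁻) in the Ag cell is also 0.02074 mol.
Ag⁺ + e⁻ → Ag, so n(Ag) = 0.02074 mol
m(Ag) = 0.02074 × 107.87 = 2.24 g

2.24 g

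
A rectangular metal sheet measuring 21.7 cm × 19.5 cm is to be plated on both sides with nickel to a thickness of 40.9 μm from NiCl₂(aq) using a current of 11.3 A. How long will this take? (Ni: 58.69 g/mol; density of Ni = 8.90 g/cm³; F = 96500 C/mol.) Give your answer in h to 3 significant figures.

2.49 h

Plated area = 2 × 21.7 × 19.5 = 846.3 cm²
Volume = 846.3 × 40.9×10⁻⁴ cm = 3.461 cm³
m(Ni) = 3.461 × 8.90 = 30.80 g
n(Ni) = 30.80 / 58.69 = 0.5248 mol; n(e⁻) = 2 × 0.5248 = 1.050 mol
Q = 1.050 × 96500 = 1.013×10^5 C
t = 1.013×10^5 / 11.3 = 8965 s = 2.49 h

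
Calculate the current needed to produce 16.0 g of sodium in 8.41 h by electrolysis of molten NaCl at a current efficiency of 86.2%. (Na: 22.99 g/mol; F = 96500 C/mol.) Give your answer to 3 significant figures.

2.57 A

n(Na) = 16.0 / 22.99 = 0.6960 mol
Na⁺ + e⁻ → Na, so n(e⁻) = 0.6960 mol
Q = 0.6960 × 96500 / 0.862 = 77920 C
I = Q / t = 77920 / 30276 s = 2.57 A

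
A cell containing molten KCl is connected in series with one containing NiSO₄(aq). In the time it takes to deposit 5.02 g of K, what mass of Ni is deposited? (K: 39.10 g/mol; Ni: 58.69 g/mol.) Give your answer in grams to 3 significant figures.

n(K) = 5.02 / 39.10 = 0.1284 mol
K⁺ + e⁻ → K, so n(e⁻) = 0.1284 mol
Since the cells are in series, n(e⁻) in the Ni cell is also 0.1284 mol.
Ni²⁺ + 2e⁻ → Ni, so n(Ni) = 0.1284 / 2 = 0.06420 mol
m(Ni) = 0.06420 × 58.69 = 3.77 g

3.77 g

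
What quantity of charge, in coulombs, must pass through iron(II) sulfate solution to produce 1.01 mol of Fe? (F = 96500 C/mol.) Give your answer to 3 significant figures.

1.95×10^5 C

Fe²⁺ + 2e⁻ → Fe, so n(e⁻) = 2 × 1.01 = 2.020 mol
Q = 2.020 × 96500 = 1.949×10^5 C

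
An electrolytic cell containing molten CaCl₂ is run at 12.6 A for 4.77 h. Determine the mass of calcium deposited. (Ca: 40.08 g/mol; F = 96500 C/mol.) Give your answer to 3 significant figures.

Q = It = 12.6 × 17172 = 2.164×10^5 C
n(e⁻) = Q/F = 2.164×10^5/96500 = 2.242 mol
Ca²⁺ + 2e⁻ → Ca, so n(Ca) = 2.242 / 2 = 1.121 mol
m = 1.121 × 40.08 = 44.9 g

44.9 g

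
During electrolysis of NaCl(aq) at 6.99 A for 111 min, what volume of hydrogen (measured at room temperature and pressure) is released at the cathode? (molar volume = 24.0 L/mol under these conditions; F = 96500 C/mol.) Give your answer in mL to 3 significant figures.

5790 mL

Q = 6.99 A × 6660 s = 46550 C
Moles of electrons = 46550 / 96500 = 0.4824 mol
2H⁺ + 2e⁻ → H₂, so n(H₂) = 0.4824 / 2 = 0.2412 mol
V = 0.2412 × 24.0 = 5.789 L
= 5790 mL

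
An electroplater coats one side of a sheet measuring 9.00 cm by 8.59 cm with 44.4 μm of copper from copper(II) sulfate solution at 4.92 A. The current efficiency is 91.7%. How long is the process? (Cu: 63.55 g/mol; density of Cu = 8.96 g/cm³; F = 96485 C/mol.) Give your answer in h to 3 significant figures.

0.575 h

Plated area = 9.00 × 8.59 = 77.31 cm²
Volume = 77.31 × 44.4×10⁻⁴ cm = 0.3433 cm³
m(Cu) = 0.3433 × 8.96 = 3.076 g
n(Cu) = 3.076 / 63.55 = 0.04840 mol; n(e⁻) = 2 × 0.04840 = 0.09680 mol
Q = 0.09680 × 96485 / 0.917 = 10190 C
t = 10190 / 4.92 = 2071 s = 0.575 h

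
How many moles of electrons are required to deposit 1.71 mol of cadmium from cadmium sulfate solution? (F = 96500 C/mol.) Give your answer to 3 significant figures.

Cd²⁺ + 2e⁻ → Cd, so n(e⁻) = 2 × 1.71 = 3.420 mol

3.42 mol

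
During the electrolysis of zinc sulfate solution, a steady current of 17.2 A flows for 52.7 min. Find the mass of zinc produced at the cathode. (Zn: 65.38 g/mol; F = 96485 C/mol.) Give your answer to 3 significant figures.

18.4 g

Q = It = 17.2 × 3162 = 54390 C
n(e⁻) = 54390 / 96485 = 0.5637 mol
Zn²⁺ + 2e⁻ → Zn, so n(Zn) = 0.5637 / 2 = 0.2819 mol
m = 0.2819 × 65.38 = 18.4 g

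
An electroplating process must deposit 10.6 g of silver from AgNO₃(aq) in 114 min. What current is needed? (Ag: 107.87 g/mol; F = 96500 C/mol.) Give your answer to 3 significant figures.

n(Ag) = 10.6 / 107.87 = 0.09827 mol
Ag⁺ + e⁻ → Ag, so n(e⁻) = 0.09827 mol
Q = 0.09827 × 96500 = 9483 C
I = Q / t = 9483 / 6840 s = 1.39 A

1.39 A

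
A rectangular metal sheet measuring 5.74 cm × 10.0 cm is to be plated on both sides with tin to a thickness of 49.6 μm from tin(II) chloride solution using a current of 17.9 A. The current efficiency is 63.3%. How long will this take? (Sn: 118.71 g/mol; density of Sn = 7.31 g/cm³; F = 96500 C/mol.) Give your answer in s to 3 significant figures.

Plated area = 2 × 5.74 × 10.0 = 114.8 cm²
Volume = 114.8 × 49.6×10⁻⁴ cm = 0.5694 cm³
m(Sn) = 0.5694 × 7.31 = 4.162 g
n(Sn) = 4.162 / 118.71 = 0.03506 mol; n(e⁻) = 2 × 0.03506 = 0.07012 mol
Q = 0.07012 × 96500 / 0.633 = 10690 C
t = 10690 / 17.9 = 597.2 s

597 s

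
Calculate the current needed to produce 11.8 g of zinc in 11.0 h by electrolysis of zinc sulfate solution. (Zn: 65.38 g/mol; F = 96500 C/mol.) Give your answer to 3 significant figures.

n(Zn) = 11.8 / 65.38 = 0.1805 mol
Zn²⁺ + 2e⁻ → Zn, so n(e⁻) = 2 × 0.1805 = 0.3610 mol
Q = 0.3610 × 96500 = 34840 C
I = Q / t = 34840 / 39600 s = 0.880 A

0.880 A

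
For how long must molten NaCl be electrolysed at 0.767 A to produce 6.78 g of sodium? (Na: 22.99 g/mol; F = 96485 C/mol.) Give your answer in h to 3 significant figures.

n(Na) = 6.78 / 22.99 = 0.2949 mol
Na⁺ + e⁻ → Na, so n(e⁻) = 0.2949 mol
Q = 0.2949 × 96485 = 28450 C
t = Q / I = 28450 / 0.767 = 37090 s = 10.3 h

10.3 h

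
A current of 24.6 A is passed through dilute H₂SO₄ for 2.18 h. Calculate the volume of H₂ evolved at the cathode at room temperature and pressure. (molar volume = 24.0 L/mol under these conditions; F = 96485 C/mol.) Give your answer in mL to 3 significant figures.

24000 mL

Q = It = 24.6 × 7848 = 1.931×10^5 C
Moles of electrons = 1.931×10^5 / 96485 = 2.001 mol
2H⁺ + 2e⁻ → H₂, so n(H₂) = 2.001 / 2 = 1.001 mol
V = 1.001 × 24.0 = 24.02 L
= 24000 mL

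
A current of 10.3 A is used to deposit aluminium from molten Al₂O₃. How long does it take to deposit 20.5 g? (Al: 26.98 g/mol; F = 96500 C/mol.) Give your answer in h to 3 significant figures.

5.93 h

n(Al) = 20.5 / 26.98 = 0.7598 mol
Al³⁺ + 3e⁻ → Al, so n(e⁻) = 3 × 0.7598 = 2.279 mol
Q = 2.279 × 96500 = 2.199×10^5 C
t = Q / I = 2.199×10^5 / 10.3 = 21350 s = 5.93 h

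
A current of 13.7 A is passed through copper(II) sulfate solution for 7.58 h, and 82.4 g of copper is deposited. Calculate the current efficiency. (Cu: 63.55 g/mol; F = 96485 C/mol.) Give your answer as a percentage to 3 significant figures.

66.9%

Q = 13.7 × 27288 = 3.738×10^5 C
n(e⁻) = 3.738×10^5 / 96485 = 3.874 mol
Cu²⁺ + 2e⁻ → Cu, so theoretical n(Cu) = 1.937 mol → 123.1 g
Efficiency = 82.4 / 123.1 = 0.6694 = 66.9%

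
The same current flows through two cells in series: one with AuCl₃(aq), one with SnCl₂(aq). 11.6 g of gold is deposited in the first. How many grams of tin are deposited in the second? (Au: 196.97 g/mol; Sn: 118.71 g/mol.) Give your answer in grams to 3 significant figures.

10.5 g

n(Au) = 11.6 / 196.97 = 0.05889 mol
Au³⁺ + 3e⁻ → Au, so n(e⁻) = 3 × 0.05889 = 0.1767 mol
Since the cells are in series, n(e⁻) in the Sn cell is also 0.1767 mol.
Sn²⁺ + 2e⁻ → Sn, so n(Sn) = 0.1767 / 2 = 0.08835 mol
m(Sn) = 0.08835 × 118.71 = 10.5 g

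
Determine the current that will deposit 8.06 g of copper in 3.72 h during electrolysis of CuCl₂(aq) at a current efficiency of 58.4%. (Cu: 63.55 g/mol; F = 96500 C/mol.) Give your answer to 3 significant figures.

3.13 A

n(Cu) = 8.06 / 63.55 = 0.1268 mol
Cu²⁺ + 2e⁻ → Cu, so n(e⁻) = 2 × 0.1268 = 0.2536 mol
Q = 0.2536 × 96500 / 0.584 = 41900 C
I = Q / t = 41900 / 13392 s = 3.13 A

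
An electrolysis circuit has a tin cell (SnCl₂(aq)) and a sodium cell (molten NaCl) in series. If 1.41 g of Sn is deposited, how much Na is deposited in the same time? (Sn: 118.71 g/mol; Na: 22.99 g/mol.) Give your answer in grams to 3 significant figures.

n(Sn) = 1.41 / 118.71 = 0.01188 mol
Sn²⁺ + 2e⁻ → Sn, so n(e⁻) = 2 × 0.01188 = 0.02376 mol
The cells are in series, so the same charge (and hence the same n(e⁻) = 0.02376 mol) passes through both.
Na⁺ + e⁻ → Na, so n(Na) = 0.02376 mol
m(Na) = 0.02376 × 22.99 = 0.546 g

0.546 g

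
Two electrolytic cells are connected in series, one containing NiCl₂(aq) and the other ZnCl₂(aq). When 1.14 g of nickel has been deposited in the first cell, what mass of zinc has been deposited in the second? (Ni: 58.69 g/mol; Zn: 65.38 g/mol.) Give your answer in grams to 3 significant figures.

1.27 g

n(Ni) = 1.14 / 58.69 = 0.01942 mol
Ni²⁺ + 2e⁻ → Ni, so n(e⁻) = 2 × 0.01942 = 0.03884 mol
Same current for the same time ⇒ same n(e⁻) = 0.03884 mol in both cells.
Zn²⁺ + 2e⁻ → Zn, so n(Zn) = 0.03884 / 2 = 0.01942 mol
m(Zn) = 0.01942 × 65.38 = 1.27 g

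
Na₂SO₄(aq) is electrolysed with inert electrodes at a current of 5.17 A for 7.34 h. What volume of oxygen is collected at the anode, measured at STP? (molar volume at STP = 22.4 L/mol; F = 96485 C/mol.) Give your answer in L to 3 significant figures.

7.93 L

Charge passed = 5.17 × 26424 = 1.366×10^5 C
n(e⁻) = Q/F = 1.366×10^5/96485 = 1.416 mol
2H₂O → O₂ + 4H⁺ + 4e⁻, so n(O₂) = 1.416 / 4 = 0.3540 mol
V = 0.3540 × 22.4 = 7.930 L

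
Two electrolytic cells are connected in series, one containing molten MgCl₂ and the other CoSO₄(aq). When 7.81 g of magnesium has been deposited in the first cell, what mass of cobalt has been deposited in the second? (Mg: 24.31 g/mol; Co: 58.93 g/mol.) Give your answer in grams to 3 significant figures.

18.9 g

n(Mg) = 7.81 / 24.31 = 0.3213 mol
Mg²⁺ + 2e⁻ → Mg, so n(e⁻) = 2 × 0.3213 = 0.6426 mol
Same current for the same time ⇒ same n(e⁻) = 0.6426 mol in both cells.
Co²⁺ + 2e⁻ → Co, so n(Co) = 0.6426 / 2 = 0.3213 mol
m(Co) = 0.3213 × 58.93 = 18.9 g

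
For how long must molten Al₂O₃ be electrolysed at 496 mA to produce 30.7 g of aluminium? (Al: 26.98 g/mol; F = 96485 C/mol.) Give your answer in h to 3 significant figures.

n(Al) = 30.7 / 26.98 = 1.138 mol
Al³⁺ + 3e⁻ → Al, so n(e⁻) = 3 × 1.138 = 3.414 mol
Q = 3.414 × 96485 = 3.294×10^5 C
t = Q / I = 3.294×10^5 / 0.496 = 6.641×10^5 s = 184 h

184 h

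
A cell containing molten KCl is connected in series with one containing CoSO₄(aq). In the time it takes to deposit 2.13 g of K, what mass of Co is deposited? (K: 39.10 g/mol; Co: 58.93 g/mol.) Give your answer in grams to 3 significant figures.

n(K) = 2.13 / 39.10 = 0.05448 mol
K⁺ + e⁻ → K, so n(e⁻) = 0.05448 mol
Since the cells are in series, n(e⁻) in the Co cell is also 0.05448 mol.
Co²⁺ + 2e⁻ → Co, so n(Co) = 0.05448 / 2 = 0.02724 mol
m(Co) = 0.02724 × 58.93 = 1.61 g

1.61 g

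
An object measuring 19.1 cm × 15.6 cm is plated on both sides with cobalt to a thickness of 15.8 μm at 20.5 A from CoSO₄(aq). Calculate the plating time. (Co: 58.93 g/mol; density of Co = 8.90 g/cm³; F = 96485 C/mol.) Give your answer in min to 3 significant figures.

22.3 min

Plated area = 2 × 19.1 × 15.6 = 595.9 cm²
Volume = 595.9 × 15.8×10⁻⁴ cm = 0.9415 cm³
m(Co) = 0.9415 × 8.90 = 8.379 g
n(Co) = 8.379 / 58.93 = 0.1422 mol; n(e⁻) = 2 × 0.1422 = 0.2844 mol
Q = 0.2844 × 96485 = 27440 C
t = 27440 / 20.5 = 1339 s = 22.3 min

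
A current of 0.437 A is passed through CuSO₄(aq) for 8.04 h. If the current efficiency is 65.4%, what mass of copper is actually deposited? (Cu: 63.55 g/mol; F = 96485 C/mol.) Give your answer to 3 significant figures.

Q = 0.437 × 28944 = 12650 C
n(e⁻) = 12650 / 96485 = 0.1311 mol
Cu²⁺ + 2e⁻ → Cu, so theoretical m(Cu) = 0.06555 × 63.55 = 4.166 g
Actual mass = 65.4% × 4.166 = 2.72 g

2.72 g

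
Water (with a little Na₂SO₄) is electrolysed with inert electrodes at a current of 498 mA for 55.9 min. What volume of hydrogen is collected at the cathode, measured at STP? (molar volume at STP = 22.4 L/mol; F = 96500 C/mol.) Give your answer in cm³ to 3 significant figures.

Charge passed = 0.498 × 3354 = 1670 C
Moles of electrons = 1670 / 96500 = 0.01731 mol
2H⁺ + 2e⁻ → H₂, so n(H₂) = 0.01731 / 2 = 0.008655 mol
V = 0.008655 × 22.4 = 0.1939 L
= 194 cm³

194 cm³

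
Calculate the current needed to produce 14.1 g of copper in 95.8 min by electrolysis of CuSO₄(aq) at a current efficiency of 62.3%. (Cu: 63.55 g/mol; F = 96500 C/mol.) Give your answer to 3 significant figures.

12.0 A

n(Cu) = 14.1 / 63.55 = 0.2219 mol
Cu²⁺ + 2e⁻ → Cu, so n(e⁻) = 2 × 0.2219 = 0.4438 mol
Q = 0.4438 × 96500 / 0.623 = 68740 C
I = Q / t = 68740 / 5748 s = 12.0 A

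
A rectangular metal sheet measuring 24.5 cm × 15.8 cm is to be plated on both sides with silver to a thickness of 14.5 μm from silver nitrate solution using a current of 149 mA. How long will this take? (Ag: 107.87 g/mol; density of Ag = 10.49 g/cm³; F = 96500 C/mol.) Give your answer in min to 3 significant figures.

1180 min

Plated area = 2 × 24.5 × 15.8 = 774.2 cm²
Volume = 774.2 × 14.5×10⁻⁴ cm = 1.123 cm³
m(Ag) = 1.123 × 10.49 = 11.78 g
n(Ag) = 11.78 / 107.87 = 0.1092 mol; n(e⁻) = 0.1092 mol
Q = 0.1092 × 96500 = 10540 C
t = 10540 / 0.149 = 70740 s = 1180 min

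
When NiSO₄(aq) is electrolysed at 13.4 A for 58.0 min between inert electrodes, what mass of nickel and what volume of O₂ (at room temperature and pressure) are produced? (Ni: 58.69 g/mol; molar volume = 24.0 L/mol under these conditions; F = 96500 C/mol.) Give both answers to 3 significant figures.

14.2 g Ni; 2.90 L O₂

Q = 13.4 × 3480 = 46630 C; n(e⁻) = 46630 / 96500 = 0.4832 mol
Cathode: Ni²⁺ + 2e⁻ → Ni → n(Ni) = 0.4832/2 = 0.2416 mol → 14.2 g
Anode: 2H₂O → O₂ + 4H⁺ + 4e⁻ → n(O₂) = 0.4832/4 = 0.1208 mol → 2.90 L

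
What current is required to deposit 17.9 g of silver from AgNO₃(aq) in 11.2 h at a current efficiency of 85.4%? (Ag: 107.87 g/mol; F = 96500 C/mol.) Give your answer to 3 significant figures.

n(Ag) = 17.9 / 107.87 = 0.1659 mol
Ag⁺ + e⁻ → Ag, so n(e⁻) = 0.1659 mol
Q = 0.1659 × 96500 / 0.854 = 18750 C
I = Q / t = 18750 / 40320 s = 0.465 A

0.465 A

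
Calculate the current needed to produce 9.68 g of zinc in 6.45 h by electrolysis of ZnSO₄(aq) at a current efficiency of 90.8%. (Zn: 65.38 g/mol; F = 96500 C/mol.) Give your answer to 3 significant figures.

n(Zn) = 9.68 / 65.38 = 0.1481 mol
Zn²⁺ + 2e⁻ → Zn, so n(e⁻) = 2 × 0.1481 = 0.2962 mol
Q = 0.2962 × 96500 / 0.908 = 31480 C
I = Q / t = 31480 / 23220 s = 1.36 A

1.36 A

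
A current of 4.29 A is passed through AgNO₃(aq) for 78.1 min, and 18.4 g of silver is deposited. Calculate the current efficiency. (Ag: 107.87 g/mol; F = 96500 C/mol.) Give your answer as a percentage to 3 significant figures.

Q = 4.29 × 4686 = 20100 C
n(e⁻) = 20100 / 96500 = 0.2083 mol
Ag⁺ + e⁻ → Ag, so theoretical n(Ag) = 0.2083 mol → 22.47 g
Efficiency = 18.4 / 22.47 = 0.8189 = 81.9%

81.9%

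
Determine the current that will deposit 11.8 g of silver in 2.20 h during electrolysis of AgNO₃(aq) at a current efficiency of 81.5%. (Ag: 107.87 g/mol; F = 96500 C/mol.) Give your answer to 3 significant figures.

n(Ag) = 11.8 / 107.87 = 0.1094 mol
Ag⁺ + e⁻ → Ag, so n(e⁻) = 0.1094 mol
Q = 0.1094 × 96500 / 0.815 = 12950 C
I = Q / t = 12950 / 7920 s = 1.64 A

1.64 A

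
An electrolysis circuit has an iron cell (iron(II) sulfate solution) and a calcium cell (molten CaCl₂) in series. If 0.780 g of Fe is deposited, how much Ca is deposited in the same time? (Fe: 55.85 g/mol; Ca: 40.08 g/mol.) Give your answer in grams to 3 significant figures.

n(Fe) = 0.780 / 55.85 = 0.01397 mol
Fe²⁺ + 2e⁻ → Fe, so n(e⁻) = 2 × 0.01397 = 0.02794 mol
Since the cells are in series, n(e⁻) in the Ca cell is also 0.02794 mol.
Ca²⁺ + 2e⁻ → Ca, so n(Ca) = 0.02794 / 2 = 0.01397 mol
m(Ca) = 0.01397 × 40.08 = 0.560 g

0.560 g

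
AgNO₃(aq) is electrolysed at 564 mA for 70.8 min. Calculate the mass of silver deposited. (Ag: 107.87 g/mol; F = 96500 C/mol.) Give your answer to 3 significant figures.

Q = It = 0.564 × 4248 = 2396 C
n(e⁻) = Q/F = 2396/96500 = 0.02483 mol
Ag⁺ + e⁻ → Ag, so n(Ag) = 0.02483 mol
m = 0.02483 × 107.87 = 2.68 g

2.68 g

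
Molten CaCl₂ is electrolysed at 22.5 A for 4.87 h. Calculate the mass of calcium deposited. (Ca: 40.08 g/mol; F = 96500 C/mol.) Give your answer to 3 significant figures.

81.9 g

Q = It = 22.5 × 17532 = 3.945×10^5 C
n(e⁻) = Q/F = 3.945×10^5/96500 = 4.088 mol
Ca²⁺ + 2e⁻ → Ca, so n(Ca) = 4.088 / 2 = 2.044 mol
m = 2.044 × 40.08 = 81.9 g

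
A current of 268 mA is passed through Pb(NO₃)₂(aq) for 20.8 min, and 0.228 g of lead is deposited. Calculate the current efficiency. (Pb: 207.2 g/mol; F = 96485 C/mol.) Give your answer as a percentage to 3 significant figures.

Q = 0.268 × 1248 = 334.5 C
n(e⁻) = 334.5 / 96485 = 0.003467 mol
Pb²⁺ + 2e⁻ → Pb, so theoretical n(Pb) = 0.001734 mol → 0.3593 g
Efficiency = 0.228 / 0.3593 = 0.6346 = 63.5%

63.5%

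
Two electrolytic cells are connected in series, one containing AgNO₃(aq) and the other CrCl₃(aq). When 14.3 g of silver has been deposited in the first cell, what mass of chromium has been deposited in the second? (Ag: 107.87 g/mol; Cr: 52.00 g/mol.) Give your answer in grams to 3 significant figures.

n(Ag) = 14.3 / 107.87 = 0.1326 mol
Ag⁺ + e⁻ → Ag, so n(e⁻) = 0.1326 mol
In series, the same 0.1326 mol of electrons flows through the second cell.
Cr³⁺ + 3e⁻ → Cr, so n(Cr) = 0.1326 / 3 = 0.04420 mol
m(Cr) = 0.04420 × 52.00 = 2.30 g

2.30 g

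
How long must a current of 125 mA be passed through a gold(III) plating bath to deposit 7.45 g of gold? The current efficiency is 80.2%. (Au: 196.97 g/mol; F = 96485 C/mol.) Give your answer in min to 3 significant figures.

1820 min

n(Au) = 7.45 / 196.97 = 0.03782 mol
Au³⁺ + 3e⁻ → Au, so n(e⁻) = 3 × 0.03782 = 0.1135 mol
Q = 0.1135 × 96485 / 0.802 = 13650 C
t = Q / I = 13650 / 0.125 = 1.092×10^5 s = 1820 min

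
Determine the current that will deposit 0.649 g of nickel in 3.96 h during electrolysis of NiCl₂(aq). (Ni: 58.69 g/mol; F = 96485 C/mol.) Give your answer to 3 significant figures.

n(Ni) = 0.649 / 58.69 = 0.01106 mol
Ni²⁺ + 2e⁻ → Ni, so n(e⁻) = 2 × 0.01106 = 0.02212 mol
Q = 0.02212 × 96485 = 2134 C
I = Q / t = 2134 / 14256 s = 0.150 A

0.150 A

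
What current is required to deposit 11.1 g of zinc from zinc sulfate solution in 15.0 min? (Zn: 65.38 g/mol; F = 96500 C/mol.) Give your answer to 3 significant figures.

n(Zn) = 11.1 / 65.38 = 0.1698 mol
Zn²⁺ + 2e⁻ → Zn, so n(e⁻) = 2 × 0.1698 = 0.3396 mol
Q = 0.3396 × 96500 = 32770 C
I = Q / t = 32770 / 900 s = 36.4 A

36.4 A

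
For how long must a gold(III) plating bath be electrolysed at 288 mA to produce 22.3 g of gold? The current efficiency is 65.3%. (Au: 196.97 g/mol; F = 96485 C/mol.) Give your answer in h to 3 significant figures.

n(Au) = 22.3 / 196.97 = 0.1132 mol
Au³⁺ + 3e⁻ → Au, so n(e⁻) = 3 × 0.1132 = 0.3396 mol
Q = 0.3396 × 96485 / 0.653 = 50180 C
t = Q / I = 50180 / 0.288 = 1.742×10^5 s = 48.4 h

48.4 h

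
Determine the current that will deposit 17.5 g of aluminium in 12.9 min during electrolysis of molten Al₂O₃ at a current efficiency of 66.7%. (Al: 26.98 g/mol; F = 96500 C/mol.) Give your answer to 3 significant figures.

364 A

n(Al) = 17.5 / 26.98 = 0.6486 mol
Al³⁺ + 3e⁻ → Al, so n(e⁻) = 3 × 0.6486 = 1.946 mol
Q = 1.946 × 96500 / 0.667 = 2.815×10^5 C
I = Q / t = 2.815×10^5 / 774 s = 364 A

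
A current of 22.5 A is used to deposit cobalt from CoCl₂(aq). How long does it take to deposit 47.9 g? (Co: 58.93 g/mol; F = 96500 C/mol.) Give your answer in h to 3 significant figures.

n(Co) = 47.9 / 58.93 = 0.8128 mol
Co²⁺ + 2e⁻ → Co, so n(e⁻) = 2 × 0.8128 = 1.626 mol
Q = 1.626 × 96500 = 1.569×10^5 C
t = Q / I = 1.569×10^5 / 22.5 = 6973 s = 1.94 h

1.94 h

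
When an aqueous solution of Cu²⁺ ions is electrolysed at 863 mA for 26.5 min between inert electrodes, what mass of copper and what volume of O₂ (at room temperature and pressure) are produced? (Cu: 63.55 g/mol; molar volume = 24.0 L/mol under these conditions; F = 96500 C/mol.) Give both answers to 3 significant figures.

0.452 g Cu; 0.0853 L O₂

Q = 0.863 × 1590 = 1372 C; n(e⁻) = 1372 / 96500 = 0.01422 mol
Cathode: Cu²⁺ + 2e⁻ → Cu → n(Cu) = 0.01422/2 = 0.007110 mol → 0.452 g
Anode: 2H₂O → O₂ + 4H⁺ + 4e⁻ → n(O₂) = 0.01422/4 = 0.003555 mol → 0.0853 L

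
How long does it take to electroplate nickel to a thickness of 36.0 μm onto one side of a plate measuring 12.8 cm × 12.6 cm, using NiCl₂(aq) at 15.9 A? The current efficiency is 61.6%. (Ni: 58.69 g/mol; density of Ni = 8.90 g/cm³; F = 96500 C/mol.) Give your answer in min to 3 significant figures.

Plated area = 12.8 × 12.6 = 161.3 cm²
Volume = 161.3 × 36.0×10⁻⁴ cm = 0.5807 cm³
m(Ni) = 0.5807 × 8.90 = 5.168 g
n(Ni) = 5.168 / 58.69 = 0.08806 mol; n(e⁻) = 2 × 0.08806 = 0.1761 mol
Q = 0.1761 × 96500 / 0.616 = 27590 C
t = 27590 / 15.9 = 1735 s = 28.9 min

28.9 min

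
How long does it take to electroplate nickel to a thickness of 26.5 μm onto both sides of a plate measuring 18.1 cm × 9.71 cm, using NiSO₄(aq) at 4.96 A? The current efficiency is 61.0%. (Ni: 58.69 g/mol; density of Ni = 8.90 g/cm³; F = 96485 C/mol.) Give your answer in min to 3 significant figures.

Plated area = 2 × 18.1 × 9.71 = 351.5 cm²
Volume = 351.5 × 26.5×10⁻⁴ cm = 0.9315 cm³
m(Ni) = 0.9315 × 8.90 = 8.290 g
n(Ni) = 8.290 / 58.69 = 0.1413 mol; n(e⁻) = 2 × 0.1413 = 0.2826 mol
Q = 0.2826 × 96485 / 0.610 = 44700 C
t = 44700 / 4.96 = 9012 s = 150 min

150 min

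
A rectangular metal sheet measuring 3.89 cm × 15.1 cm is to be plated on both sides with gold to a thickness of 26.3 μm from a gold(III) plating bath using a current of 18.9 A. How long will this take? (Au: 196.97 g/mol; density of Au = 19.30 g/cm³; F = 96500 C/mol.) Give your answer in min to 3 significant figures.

7.73 min

Plated area = 2 × 3.89 × 15.1 = 117.5 cm²
Volume = 117.5 × 26.3×10⁻⁴ cm = 0.3090 cm³
m(Au) = 0.3090 × 19.30 = 5.964 g
n(Au) = 5.964 / 196.97 = 0.03028 mol; n(e⁻) = 3 × 0.03028 = 0.09084 mol
Q = 0.09084 × 96500 = 8766 C
t = 8766 / 18.9 = 463.8 s = 7.73 min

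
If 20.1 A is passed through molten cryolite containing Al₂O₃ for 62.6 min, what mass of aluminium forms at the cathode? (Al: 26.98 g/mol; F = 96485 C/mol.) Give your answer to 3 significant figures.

7.04 g

Q = It = 20.1 × 3756 = 75500 C
n(e⁻) = 75500 / 96485 = 0.7825 mol
Al³⁺ + 3e⁻ → Al, so n(Al) = 0.7825 / 3 = 0.2608 mol
m = 0.2608 × 26.98 = 7.04 g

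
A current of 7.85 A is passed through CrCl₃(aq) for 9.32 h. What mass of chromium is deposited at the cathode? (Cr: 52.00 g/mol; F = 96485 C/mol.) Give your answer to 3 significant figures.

47.3 g

Charge passed = 7.85 × 33552 = 2.634×10^5 C
Moles of electrons = 2.634×10^5 / 96485 = 2.730 mol
Cr³⁺ + 3e⁻ → Cr, so n(Cr) = 2.730 / 3 = 0.9100 mol
m = 0.9100 × 52.00 = 47.3 g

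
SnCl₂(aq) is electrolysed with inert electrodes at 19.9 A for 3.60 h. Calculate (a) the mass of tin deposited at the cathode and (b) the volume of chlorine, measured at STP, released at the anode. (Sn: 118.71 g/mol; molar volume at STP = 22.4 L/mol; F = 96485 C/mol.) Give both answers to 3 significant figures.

159 g Sn; 29.9 L Cl₂

Q = 19.9 × 12960 = 2.579×10^5 C; n(e⁻) = 2.579×10^5 / 96485 = 2.673 mol
Cathode: Sn²⁺ + 2e⁻ → Sn → n(Sn) = 2.673/2 = 1.337 mol → 159 g
Anode: 2Cl⁻ → Cl₂ + 2e⁻ → n(Cl₂) = 2.673/2 = 1.337 mol → 29.9 L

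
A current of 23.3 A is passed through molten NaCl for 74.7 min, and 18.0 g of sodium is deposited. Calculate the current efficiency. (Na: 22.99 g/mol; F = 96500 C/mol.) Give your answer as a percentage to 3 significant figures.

Q = 23.3 × 4482 = 1.044×10^5 C
n(e⁻) = 1.044×10^5 / 96500 = 1.082 mol
Na⁺ + e⁻ → Na, so theoretical n(Na) = 1.082 mol → 24.88 g
Efficiency = 18.0 / 24.88 = 0.7235 = 72.3%

72.3%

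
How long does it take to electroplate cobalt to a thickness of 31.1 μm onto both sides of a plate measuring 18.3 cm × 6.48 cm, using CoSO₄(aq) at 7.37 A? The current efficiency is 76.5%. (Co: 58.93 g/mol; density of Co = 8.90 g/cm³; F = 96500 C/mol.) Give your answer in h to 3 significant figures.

Plated area = 2 × 18.3 × 6.48 = 237.2 cm²
Volume = 237.2 × 31.1×10⁻⁴ cm = 0.7377 cm³
m(Co) = 0.7377 × 8.90 = 6.566 g
n(Co) = 6.566 / 58.93 = 0.1114 mol; n(e⁻) = 2 × 0.1114 = 0.2228 mol
Q = 0.2228 × 96500 / 0.765 = 28100 C
t = 28100 / 7.37 = 3813 s = 1.06 h

1.06 h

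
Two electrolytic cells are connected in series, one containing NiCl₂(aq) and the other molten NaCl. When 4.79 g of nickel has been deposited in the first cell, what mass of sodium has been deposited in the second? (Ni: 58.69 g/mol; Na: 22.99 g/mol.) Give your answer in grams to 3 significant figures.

n(Ni) = 4.79 / 58.69 = 0.08162 mol
Ni²⁺ + 2e⁻ → Ni, so n(e⁻) = 2 × 0.08162 = 0.1632 mol
The cells are in series, so the same charge (and hence the same n(e⁻) = 0.1632 mol) passes through both.
Na⁺ + e⁻ → Na, so n(Na) = 0.1632 mol
m(Na) = 0.1632 × 22.99 = 3.75 g

3.75 g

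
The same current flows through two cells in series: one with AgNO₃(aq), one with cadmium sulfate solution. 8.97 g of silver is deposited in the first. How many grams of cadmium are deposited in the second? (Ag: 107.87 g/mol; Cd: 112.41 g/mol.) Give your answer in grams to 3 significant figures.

4.67 g

n(Ag) = 8.97 / 107.87 = 0.08316 mol
Ag⁺ + e⁻ → Ag, so n(e⁻) = 0.08316 mol
In series, the same 0.08316 mol of electrons flows through the second cell.
Cd²⁺ + 2e⁻ → Cd, so n(Cd) = 0.08316 / 2 = 0.04158 mol
m(Cd) = 0.04158 × 112.41 = 4.67 g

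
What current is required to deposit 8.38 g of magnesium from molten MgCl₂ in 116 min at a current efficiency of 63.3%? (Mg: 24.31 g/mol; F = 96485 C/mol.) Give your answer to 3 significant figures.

15.1 A

n(Mg) = 8.38 / 24.31 = 0.3447 mol
Mg²⁺ + 2e⁻ → Mg, so n(e⁻) = 2 × 0.3447 = 0.6894 mol
Q = 0.6894 × 96485 / 0.633 = 1.051×10^5 C
I = Q / t = 1.051×10^5 / 6960 s = 15.1 A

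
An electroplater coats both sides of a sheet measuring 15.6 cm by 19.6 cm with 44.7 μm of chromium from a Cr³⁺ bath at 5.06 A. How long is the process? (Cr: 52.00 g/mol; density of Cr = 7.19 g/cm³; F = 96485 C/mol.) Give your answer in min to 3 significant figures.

Plated area = 2 × 15.6 × 19.6 = 611.5 cm²
Volume = 611.5 × 44.7×10⁻⁴ cm = 2.733 cm³
m(Cr) = 2.733 × 7.19 = 19.65 g
n(Cr) = 19.65 / 52.00 = 0.3779 mol; n(e⁻) = 3 × 0.3779 = 1.134 mol
Q = 1.134 × 96485 = 1.094×10^5 C
t = 1.094×10^5 / 5.06 = 21620 s = 360 min

360 min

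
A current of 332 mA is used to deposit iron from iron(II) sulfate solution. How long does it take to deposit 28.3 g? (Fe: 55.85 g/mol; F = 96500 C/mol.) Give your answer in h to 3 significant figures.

n(Fe) = 28.3 / 55.85 = 0.5067 mol
Fe²⁺ + 2e⁻ → Fe, so n(e⁻) = 2 × 0.5067 = 1.013 mol
Q = 1.013 × 96500 = 97750 C
t = Q / I = 97750 / 0.332 = 2.944×10^5 s = 81.8 h

81.8 h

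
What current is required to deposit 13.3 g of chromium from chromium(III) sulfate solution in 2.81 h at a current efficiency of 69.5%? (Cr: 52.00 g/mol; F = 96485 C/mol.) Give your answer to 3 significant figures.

10.5 A

n(Cr) = 13.3 / 52.00 = 0.2558 mol
Cr³⁺ + 3e⁻ → Cr, so n(e⁻) = 3 × 0.2558 = 0.7674 mol
Q = 0.7674 × 96485 / 0.695 = 1.065×10^5 C
I = Q / t = 1.065×10^5 / 10116 s = 10.5 A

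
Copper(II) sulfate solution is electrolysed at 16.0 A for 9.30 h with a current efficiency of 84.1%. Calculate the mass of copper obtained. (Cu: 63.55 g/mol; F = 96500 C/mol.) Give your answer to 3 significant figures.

148 g

Q = 16.0 × 33480 = 5.357×10^5 C
n(e⁻) = 5.357×10^5 / 96500 = 5.551 mol
Cu²⁺ + 2e⁻ → Cu, so theoretical m(Cu) = 2.776 × 63.55 = 176.4 g
Actual mass = 84.1% × 176.4 = 148 g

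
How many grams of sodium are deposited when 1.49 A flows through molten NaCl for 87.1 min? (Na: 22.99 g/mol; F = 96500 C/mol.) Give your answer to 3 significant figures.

1.86 g

Charge passed = 1.49 × 5226 = 7787 C
n(e⁻) = 7787 / 96500 = 0.08069 mol
Na⁺ + e⁻ → Na, so n(Na) = 0.08069 mol
m = 0.08069 × 22.99 = 1.86 g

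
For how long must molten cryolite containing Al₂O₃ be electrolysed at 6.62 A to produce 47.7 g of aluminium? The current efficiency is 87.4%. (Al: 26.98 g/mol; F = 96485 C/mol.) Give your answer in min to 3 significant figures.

1470 min

n(Al) = 47.7 / 26.98 = 1.768 mol
Al³⁺ + 3e⁻ → Al, so n(e⁻) = 3 × 1.768 = 5.304 mol
Q = 5.304 × 96485 / 0.874 = 5.855×10^5 C
t = Q / I = 5.855×10^5 / 6.62 = 88440 s = 1470 min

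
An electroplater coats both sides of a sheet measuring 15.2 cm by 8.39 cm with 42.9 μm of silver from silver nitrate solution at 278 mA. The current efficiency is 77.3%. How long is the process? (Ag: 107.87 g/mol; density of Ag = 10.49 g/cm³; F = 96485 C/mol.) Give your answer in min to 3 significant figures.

Plated area = 2 × 15.2 × 8.39 = 255.1 cm²
Volume = 255.1 × 42.9×10⁻⁴ cm = 1.094 cm³
m(Ag) = 1.094 × 10.49 = 11.48 g
n(Ag) = 11.48 / 107.87 = 0.1064 mol; n(e⁻) = 0.1064 mol
Q = 0.1064 × 96485 / 0.773 = 13280 C
t = 13280 / 0.278 = 47770 s = 796 min

796 min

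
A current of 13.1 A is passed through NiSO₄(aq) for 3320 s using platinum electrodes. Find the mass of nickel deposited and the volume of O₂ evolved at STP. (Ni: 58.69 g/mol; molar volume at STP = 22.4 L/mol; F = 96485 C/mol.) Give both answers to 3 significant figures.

13.2 g Ni; 2.52 L O₂

Q = 13.1 × 3320 = 43490 C; n(e⁻) = 43490 / 96485 = 0.4507 mol
Cathode: Ni²⁺ + 2e⁻ → Ni → n(Ni) = 0.4507/2 = 0.2254 mol → 13.2 g
Anode: 2H₂O → O₂ + 4H⁺ + 4e⁻ → n(O₂) = 0.4507/4 = 0.1127 mol → 2.52 L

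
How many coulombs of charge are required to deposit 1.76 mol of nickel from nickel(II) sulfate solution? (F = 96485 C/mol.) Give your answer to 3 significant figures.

Ni²⁺ + 2e⁻ → Ni, so n(e⁻) = 2 × 1.76 = 3.520 mol
Q = 3.520 × 96485 = 3.396×10^5 C

3.40×10^5 C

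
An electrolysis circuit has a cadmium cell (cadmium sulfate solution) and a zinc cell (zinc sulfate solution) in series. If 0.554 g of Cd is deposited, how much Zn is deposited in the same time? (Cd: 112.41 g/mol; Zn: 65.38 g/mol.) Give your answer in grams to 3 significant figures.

n(Cd) = 0.554 / 112.41 = 0.004928 mol
Cd²⁺ + 2e⁻ → Cd, so n(e⁻) = 2 × 0.004928 = 0.009856 mol
In series, the same 0.009856 mol of electrons flows through the second cell.
Zn²⁺ + 2e⁻ → Zn, so n(Zn) = 0.009856 / 2 = 0.004928 mol
m(Zn) = 0.004928 × 65.38 = 0.322 g

0.322 g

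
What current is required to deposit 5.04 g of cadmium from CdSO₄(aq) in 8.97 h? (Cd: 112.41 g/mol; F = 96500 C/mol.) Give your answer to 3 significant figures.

0.268 A

n(Cd) = 5.04 / 112.41 = 0.04484 mol
Cd²⁺ + 2e⁻ → Cd, so n(e⁻) = 2 × 0.04484 = 0.08968 mol
Q = 0.08968 × 96500 = 8654 C
I = Q / t = 8654 / 32292 s = 0.268 A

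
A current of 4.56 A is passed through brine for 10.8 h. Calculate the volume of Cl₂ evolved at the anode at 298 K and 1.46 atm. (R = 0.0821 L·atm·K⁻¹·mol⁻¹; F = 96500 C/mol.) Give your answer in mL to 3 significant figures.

Q = 4.56 A × 38880 s = 1.773×10^5 C
n(e⁻) = Q/F = 1.773×10^5/96500 = 1.837 mol
2Cl⁻ → Cl₂ + 2e⁻, so n(Cl₂) = 1.837 / 2 = 0.9185 mol
V = nRT/P = 0.9185 × 0.0821 × 298 / 1.46 = 15.39 L
= 15400 mL

15400 mL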